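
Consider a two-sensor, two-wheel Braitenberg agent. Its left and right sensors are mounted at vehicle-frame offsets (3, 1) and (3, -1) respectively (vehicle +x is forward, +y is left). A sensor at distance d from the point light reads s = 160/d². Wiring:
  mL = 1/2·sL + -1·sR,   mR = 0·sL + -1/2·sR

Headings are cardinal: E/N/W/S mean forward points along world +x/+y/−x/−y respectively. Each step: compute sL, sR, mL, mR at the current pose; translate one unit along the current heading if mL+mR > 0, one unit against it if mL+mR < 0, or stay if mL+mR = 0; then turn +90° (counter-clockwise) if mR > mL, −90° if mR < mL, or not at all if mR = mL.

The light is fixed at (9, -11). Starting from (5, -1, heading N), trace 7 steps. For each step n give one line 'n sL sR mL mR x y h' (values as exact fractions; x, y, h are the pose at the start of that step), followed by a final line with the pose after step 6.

0 80/97 80/89 -4200/8633 -40/89 5 -1 N
1 160/113 160/149 -6160/16837 -80/149 5 -2 W
2 1 40/37 -43/74 -20/37 6 -2 N
3 32/17 160/117 -848/1989 -80/117 6 -3 W
4 16/13 80/61 -552/793 -40/61 7 -3 N
5 160/61 160/89 -2640/5429 -80/89 7 -4 W
6 20/13 8/5 -54/65 -4/5 8 -4 N
final 8 -5 W

n=0: pose=(5,-1,N); sL=80/97, sR=80/89; mL=-4200/8633, mR=-40/89; mL+mR=-8080/8633 → advance -1; mR−mL=320/8633 → turn +1·90°
n=1: pose=(5,-2,W); sL=160/113, sR=160/149; mL=-6160/16837, mR=-80/149; mL+mR=-15200/16837 → advance -1; mR−mL=-2880/16837 → turn -1·90°
n=2: pose=(6,-2,N); sL=1, sR=40/37; mL=-43/74, mR=-20/37; mL+mR=-83/74 → advance -1; mR−mL=3/74 → turn +1·90°
n=3: pose=(6,-3,W); sL=32/17, sR=160/117; mL=-848/1989, mR=-80/117; mL+mR=-736/663 → advance -1; mR−mL=-512/1989 → turn -1·90°
n=4: pose=(7,-3,N); sL=16/13, sR=80/61; mL=-552/793, mR=-40/61; mL+mR=-1072/793 → advance -1; mR−mL=32/793 → turn +1·90°
n=5: pose=(7,-4,W); sL=160/61, sR=160/89; mL=-2640/5429, mR=-80/89; mL+mR=-7520/5429 → advance -1; mR−mL=-2240/5429 → turn -1·90°
n=6: pose=(8,-4,N); sL=20/13, sR=8/5; mL=-54/65, mR=-4/5; mL+mR=-106/65 → advance -1; mR−mL=2/65 → turn +1·90°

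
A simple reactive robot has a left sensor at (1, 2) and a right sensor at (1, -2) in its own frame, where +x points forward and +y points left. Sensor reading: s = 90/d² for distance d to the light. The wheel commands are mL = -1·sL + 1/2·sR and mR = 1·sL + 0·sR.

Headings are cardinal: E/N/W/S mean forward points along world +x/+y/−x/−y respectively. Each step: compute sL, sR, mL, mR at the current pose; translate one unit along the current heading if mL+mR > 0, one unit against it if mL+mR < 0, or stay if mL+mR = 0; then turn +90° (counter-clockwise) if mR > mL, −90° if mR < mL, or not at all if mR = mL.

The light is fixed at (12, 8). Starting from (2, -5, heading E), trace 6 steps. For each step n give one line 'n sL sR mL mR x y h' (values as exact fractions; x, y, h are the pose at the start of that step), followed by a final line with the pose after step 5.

0 45/101 5/17 -1025/3434 45/101 2 -5 E
1 18/53 90/193 -1089/10229 18/53 3 -5 N
2 45/148 9/20 -117/1480 45/148 3 -4 W
3 90/233 90/313 -17685/72929 90/233 2 -4 S
4 45/101 5/17 -1025/3434 45/101 2 -5 E
5 18/53 90/193 -1089/10229 18/53 3 -5 N
final 3 -4 W

n=0: pose=(2,-5,E); sL=45/101, sR=5/17; mL=-1025/3434, mR=45/101; mL+mR=5/34 → advance +1; mR−mL=2555/3434 → turn +1·90°
n=1: pose=(3,-5,N); sL=18/53, sR=90/193; mL=-1089/10229, mR=18/53; mL+mR=45/193 → advance +1; mR−mL=4563/10229 → turn +1·90°
n=2: pose=(3,-4,W); sL=45/148, sR=9/20; mL=-117/1480, mR=45/148; mL+mR=9/40 → advance +1; mR−mL=567/1480 → turn +1·90°
n=3: pose=(2,-4,S); sL=90/233, sR=90/313; mL=-17685/72929, mR=90/233; mL+mR=45/313 → advance +1; mR−mL=45855/72929 → turn +1·90°
n=4: pose=(2,-5,E); sL=45/101, sR=5/17; mL=-1025/3434, mR=45/101; mL+mR=5/34 → advance +1; mR−mL=2555/3434 → turn +1·90°
n=5: pose=(3,-5,N); sL=18/53, sR=90/193; mL=-1089/10229, mR=18/53; mL+mR=45/193 → advance +1; mR−mL=4563/10229 → turn +1·90°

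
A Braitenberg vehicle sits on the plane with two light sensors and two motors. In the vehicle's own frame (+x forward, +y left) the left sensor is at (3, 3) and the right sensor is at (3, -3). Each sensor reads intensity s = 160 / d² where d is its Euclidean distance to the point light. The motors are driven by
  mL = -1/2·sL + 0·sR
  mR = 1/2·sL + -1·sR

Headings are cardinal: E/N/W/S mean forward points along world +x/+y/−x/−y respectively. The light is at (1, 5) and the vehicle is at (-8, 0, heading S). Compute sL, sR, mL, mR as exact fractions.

8/5 10/13 -4/5 2/65

left sensor world pos  = (-5, -3); dL² = 100
right sensor world pos = (-11, -3); dR² = 208
sL = 160/100 = 8/5
sR = 160/208 = 10/13
mL = -1/2·sL + 0·sR = -4/5
mR = 1/2·sL + -1·sR = 2/65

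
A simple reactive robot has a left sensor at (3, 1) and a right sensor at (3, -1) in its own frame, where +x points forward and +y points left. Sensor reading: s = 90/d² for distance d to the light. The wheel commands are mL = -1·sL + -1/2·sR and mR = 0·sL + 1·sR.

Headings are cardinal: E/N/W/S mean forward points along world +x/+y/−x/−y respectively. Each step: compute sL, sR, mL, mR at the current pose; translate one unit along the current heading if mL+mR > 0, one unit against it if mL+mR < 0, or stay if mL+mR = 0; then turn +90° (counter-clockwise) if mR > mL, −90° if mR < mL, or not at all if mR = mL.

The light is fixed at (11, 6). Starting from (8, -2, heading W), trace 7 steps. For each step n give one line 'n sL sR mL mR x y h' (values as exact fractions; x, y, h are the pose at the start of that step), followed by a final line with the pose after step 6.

0 10/13 18/17 -287/221 18/17 8 -2 W
1 45/61 9/13 -1719/1586 9/13 9 -2 S
2 90/37 18/13 -1503/481 18/13 9 -1 E
3 45/16 9/2 -81/16 9/2 8 -1 N
4 10/13 18/17 -287/221 18/17 8 -2 W
5 45/61 9/13 -1719/1586 9/13 9 -2 S
6 90/37 18/13 -1503/481 18/13 9 -1 E
final 8 -1 N

n=0: pose=(8,-2,W); sL=10/13, sR=18/17; mL=-287/221, mR=18/17; mL+mR=-53/221 → advance -1; mR−mL=521/221 → turn +1·90°
n=1: pose=(9,-2,S); sL=45/61, sR=9/13; mL=-1719/1586, mR=9/13; mL+mR=-621/1586 → advance -1; mR−mL=2817/1586 → turn +1·90°
n=2: pose=(9,-1,E); sL=90/37, sR=18/13; mL=-1503/481, mR=18/13; mL+mR=-837/481 → advance -1; mR−mL=2169/481 → turn +1·90°
n=3: pose=(8,-1,N); sL=45/16, sR=9/2; mL=-81/16, mR=9/2; mL+mR=-9/16 → advance -1; mR−mL=153/16 → turn +1·90°
n=4: pose=(8,-2,W); sL=10/13, sR=18/17; mL=-287/221, mR=18/17; mL+mR=-53/221 → advance -1; mR−mL=521/221 → turn +1·90°
n=5: pose=(9,-2,S); sL=45/61, sR=9/13; mL=-1719/1586, mR=9/13; mL+mR=-621/1586 → advance -1; mR−mL=2817/1586 → turn +1·90°
n=6: pose=(9,-1,E); sL=90/37, sR=18/13; mL=-1503/481, mR=18/13; mL+mR=-837/481 → advance -1; mR−mL=2169/481 → turn +1·90°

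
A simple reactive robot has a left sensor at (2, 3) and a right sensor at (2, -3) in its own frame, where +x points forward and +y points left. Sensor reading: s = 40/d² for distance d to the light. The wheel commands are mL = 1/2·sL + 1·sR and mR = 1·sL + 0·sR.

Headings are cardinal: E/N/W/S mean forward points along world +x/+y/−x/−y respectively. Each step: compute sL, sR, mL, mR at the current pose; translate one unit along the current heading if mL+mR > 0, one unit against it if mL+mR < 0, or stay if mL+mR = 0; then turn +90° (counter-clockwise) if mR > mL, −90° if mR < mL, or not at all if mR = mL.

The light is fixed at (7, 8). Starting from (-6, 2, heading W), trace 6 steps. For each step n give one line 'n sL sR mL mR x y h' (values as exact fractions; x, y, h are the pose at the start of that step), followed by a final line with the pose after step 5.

n=0: pose=(-6,2,W); sL=20/153, sR=20/117; mL=470/1989, mR=20/153; mL+mR=730/1989 → advance +1; mR−mL=-70/663 → turn -1·90°
n=1: pose=(-7,2,N); sL=8/61, sR=40/137; mL=2988/8357, mR=8/61; mL+mR=4084/8357 → advance +1; mR−mL=-1892/8357 → turn -1·90°
n=2: pose=(-7,3,E); sL=10/37, sR=5/26; mL=315/962, mR=10/37; mL+mR=575/962 → advance +1; mR−mL=-55/962 → turn -1·90°
n=3: pose=(-6,3,S); sL=40/149, sR=8/61; mL=2412/9089, mR=40/149; mL+mR=4852/9089 → advance +1; mR−mL=28/9089 → turn +1·90°
n=4: pose=(-6,2,E); sL=4/13, sR=20/101; mL=462/1313, mR=4/13; mL+mR=866/1313 → advance +1; mR−mL=-58/1313 → turn -1·90°
n=5: pose=(-5,2,S); sL=8/29, sR=40/289; mL=2316/8381, mR=8/29; mL+mR=4628/8381 → advance +1; mR−mL=-4/8381 → turn -1·90°

0 20/153 20/117 470/1989 20/153 -6 2 W
1 8/61 40/137 2988/8357 8/61 -7 2 N
2 10/37 5/26 315/962 10/37 -7 3 E
3 40/149 8/61 2412/9089 40/149 -6 3 S
4 4/13 20/101 462/1313 4/13 -6 2 E
5 8/29 40/289 2316/8381 8/29 -5 2 S
final -5 1 W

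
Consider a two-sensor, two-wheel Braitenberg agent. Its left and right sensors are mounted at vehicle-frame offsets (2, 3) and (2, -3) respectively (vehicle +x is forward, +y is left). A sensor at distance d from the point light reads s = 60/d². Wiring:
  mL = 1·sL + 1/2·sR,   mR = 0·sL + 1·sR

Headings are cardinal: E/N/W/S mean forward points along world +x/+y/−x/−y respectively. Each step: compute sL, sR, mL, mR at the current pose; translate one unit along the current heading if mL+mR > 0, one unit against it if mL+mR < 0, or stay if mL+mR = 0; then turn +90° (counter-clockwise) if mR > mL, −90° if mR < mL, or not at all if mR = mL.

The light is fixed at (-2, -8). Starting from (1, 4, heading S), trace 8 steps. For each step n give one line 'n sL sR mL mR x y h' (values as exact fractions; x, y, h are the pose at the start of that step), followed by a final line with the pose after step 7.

n=0: pose=(1,4,S); sL=15/34, sR=3/5; mL=63/85, mR=3/5; mL+mR=114/85 → advance +1; mR−mL=-12/85 → turn -1·90°
n=1: pose=(1,3,W); sL=12/13, sR=60/197; mL=2754/2561, mR=60/197; mL+mR=3534/2561 → advance +1; mR−mL=-1974/2561 → turn -1·90°
n=2: pose=(0,3,N); sL=6/17, sR=30/97; mL=837/1649, mR=30/97; mL+mR=1347/1649 → advance +1; mR−mL=-327/1649 → turn -1·90°
n=3: pose=(0,4,E); sL=60/241, sR=60/97; mL=13050/23377, mR=60/97; mL+mR=27510/23377 → advance +1; mR−mL=1410/23377 → turn +1·90°
n=4: pose=(1,4,N); sL=15/49, sR=15/58; mL=2475/5684, mR=15/58; mL+mR=3945/5684 → advance +1; mR−mL=-1005/5684 → turn -1·90°
n=5: pose=(1,5,E); sL=60/281, sR=12/25; mL=3186/7025, mR=12/25; mL+mR=6558/7025 → advance +1; mR−mL=186/7025 → turn +1·90°
n=6: pose=(2,5,N); sL=30/113, sR=30/137; mL=5805/15481, mR=30/137; mL+mR=9195/15481 → advance +1; mR−mL=-2415/15481 → turn -1·90°
n=7: pose=(2,6,E); sL=12/65, sR=60/157; mL=3834/10205, mR=60/157; mL+mR=7734/10205 → advance +1; mR−mL=66/10205 → turn +1·90°

0 15/34 3/5 63/85 3/5 1 4 S
1 12/13 60/197 2754/2561 60/197 1 3 W
2 6/17 30/97 837/1649 30/97 0 3 N
3 60/241 60/97 13050/23377 60/97 0 4 E
4 15/49 15/58 2475/5684 15/58 1 4 N
5 60/281 12/25 3186/7025 12/25 1 5 E
6 30/113 30/137 5805/15481 30/137 2 5 N
7 12/65 60/157 3834/10205 60/157 2 6 E
final 3 6 N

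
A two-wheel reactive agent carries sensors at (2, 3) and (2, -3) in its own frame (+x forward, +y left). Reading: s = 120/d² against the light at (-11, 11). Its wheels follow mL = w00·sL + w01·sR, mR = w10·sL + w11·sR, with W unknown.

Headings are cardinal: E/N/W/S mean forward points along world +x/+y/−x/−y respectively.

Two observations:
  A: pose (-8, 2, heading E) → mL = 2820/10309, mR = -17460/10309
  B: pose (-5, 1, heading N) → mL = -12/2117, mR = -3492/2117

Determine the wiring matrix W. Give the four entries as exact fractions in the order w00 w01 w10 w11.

1/2 -1 -1/2 -1

obs A: pose=(-8,2,E) → sL=120/61, sR=120/169, mL=2820/10309, mR=-17460/10309
obs B: pose=(-5,1,N) → sL=120/73, sR=24/29, mL=-12/2117, mR=-3492/2117
sensor matrix S = [[120/61, 120/169], [120/73, 24/29]]; det S = 10056960/21824153
solve [mL_A; mL_B] = S·[w00; w01] and [mR_A; mR_B] = S·[w10; w11]:
  w00 = 1/2, w01 = -1, w10 = -1/2, w11 = -1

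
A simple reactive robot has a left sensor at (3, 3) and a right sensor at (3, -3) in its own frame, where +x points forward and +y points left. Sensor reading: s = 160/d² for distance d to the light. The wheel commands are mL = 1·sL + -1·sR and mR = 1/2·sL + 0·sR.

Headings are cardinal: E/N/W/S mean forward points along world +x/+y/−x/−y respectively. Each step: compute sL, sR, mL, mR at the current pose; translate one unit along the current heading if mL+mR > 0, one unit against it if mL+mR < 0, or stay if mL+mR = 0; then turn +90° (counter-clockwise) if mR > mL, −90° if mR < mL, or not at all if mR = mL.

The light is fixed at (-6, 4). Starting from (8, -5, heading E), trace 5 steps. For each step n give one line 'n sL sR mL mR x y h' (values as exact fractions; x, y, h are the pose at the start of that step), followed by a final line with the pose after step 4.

0 32/65 160/433 3456/28145 16/65 8 -5 E
1 8/9 4/9 4/9 4/9 9 -5 N
2 160/169 160/349 28800/58981 80/169 9 -4 N
3 8/17 20/53 84/901 4/17 9 -3 E
4 32/37 160/377 6144/13949 16/37 10 -3 N
final 10 -2 E

n=0: pose=(8,-5,E); sL=32/65, sR=160/433; mL=3456/28145, mR=16/65; mL+mR=10384/28145 → advance +1; mR−mL=3472/28145 → turn +1·90°
n=1: pose=(9,-5,N); sL=8/9, sR=4/9; mL=4/9, mR=4/9; mL+mR=8/9 → advance +1; mR−mL=0 → turn +0·90°
n=2: pose=(9,-4,N); sL=160/169, sR=160/349; mL=28800/58981, mR=80/169; mL+mR=56720/58981 → advance +1; mR−mL=-880/58981 → turn -1·90°
n=3: pose=(9,-3,E); sL=8/17, sR=20/53; mL=84/901, mR=4/17; mL+mR=296/901 → advance +1; mR−mL=128/901 → turn +1·90°
n=4: pose=(10,-3,N); sL=32/37, sR=160/377; mL=6144/13949, mR=16/37; mL+mR=12176/13949 → advance +1; mR−mL=-112/13949 → turn -1·90°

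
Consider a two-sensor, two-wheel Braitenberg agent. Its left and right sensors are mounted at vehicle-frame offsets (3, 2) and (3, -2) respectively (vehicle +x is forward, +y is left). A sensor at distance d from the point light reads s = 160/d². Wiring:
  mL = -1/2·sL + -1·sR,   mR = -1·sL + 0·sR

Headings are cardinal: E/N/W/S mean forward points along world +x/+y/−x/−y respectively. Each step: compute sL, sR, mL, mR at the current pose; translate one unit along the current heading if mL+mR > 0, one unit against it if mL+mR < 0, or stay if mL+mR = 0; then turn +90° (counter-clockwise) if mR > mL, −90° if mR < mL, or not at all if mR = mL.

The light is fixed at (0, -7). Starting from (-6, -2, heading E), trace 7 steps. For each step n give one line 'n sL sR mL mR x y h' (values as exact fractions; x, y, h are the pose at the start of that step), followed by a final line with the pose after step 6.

0 80/29 80/9 -2680/261 -80/29 -6 -2 E
1 32/29 160/89 -6064/2581 -32/29 -7 -2 N
2 20/13 20/17 -430/221 -20/13 -7 -3 W
3 160/17 32/13 -1584/221 -160/17 -6 -3 S
4 16/9 16/13 -248/117 -16/9 -6 -2 W
5 160/13 160/53 -6320/689 -160/13 -5 -2 S
6 2 5/4 -9/4 -2 -5 -1 W
final -4 -1 S

n=0: pose=(-6,-2,E); sL=80/29, sR=80/9; mL=-2680/261, mR=-80/29; mL+mR=-3400/261 → advance -1; mR−mL=1960/261 → turn +1·90°
n=1: pose=(-7,-2,N); sL=32/29, sR=160/89; mL=-6064/2581, mR=-32/29; mL+mR=-8912/2581 → advance -1; mR−mL=3216/2581 → turn +1·90°
n=2: pose=(-7,-3,W); sL=20/13, sR=20/17; mL=-430/221, mR=-20/13; mL+mR=-770/221 → advance -1; mR−mL=90/221 → turn +1·90°
n=3: pose=(-6,-3,S); sL=160/17, sR=32/13; mL=-1584/221, mR=-160/17; mL+mR=-3664/221 → advance -1; mR−mL=-496/221 → turn -1·90°
n=4: pose=(-6,-2,W); sL=16/9, sR=16/13; mL=-248/117, mR=-16/9; mL+mR=-152/39 → advance -1; mR−mL=40/117 → turn +1·90°
n=5: pose=(-5,-2,S); sL=160/13, sR=160/53; mL=-6320/689, mR=-160/13; mL+mR=-14800/689 → advance -1; mR−mL=-2160/689 → turn -1·90°
n=6: pose=(-5,-1,W); sL=2, sR=5/4; mL=-9/4, mR=-2; mL+mR=-17/4 → advance -1; mR−mL=1/4 → turn +1·90°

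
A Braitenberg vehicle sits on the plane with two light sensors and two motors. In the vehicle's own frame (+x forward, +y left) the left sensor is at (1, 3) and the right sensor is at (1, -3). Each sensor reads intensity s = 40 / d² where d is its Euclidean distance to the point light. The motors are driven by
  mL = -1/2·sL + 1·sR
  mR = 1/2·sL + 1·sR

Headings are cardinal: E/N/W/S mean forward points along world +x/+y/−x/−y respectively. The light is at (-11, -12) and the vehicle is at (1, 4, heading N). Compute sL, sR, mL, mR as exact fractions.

left sensor world pos  = (-2, 5); dL² = 370
right sensor world pos = (4, 5); dR² = 514
sL = 40/370 = 4/37
sR = 40/514 = 20/257
mL = -1/2·sL + 1·sR = 226/9509
mR = 1/2·sL + 1·sR = 1254/9509

4/37 20/257 226/9509 1254/9509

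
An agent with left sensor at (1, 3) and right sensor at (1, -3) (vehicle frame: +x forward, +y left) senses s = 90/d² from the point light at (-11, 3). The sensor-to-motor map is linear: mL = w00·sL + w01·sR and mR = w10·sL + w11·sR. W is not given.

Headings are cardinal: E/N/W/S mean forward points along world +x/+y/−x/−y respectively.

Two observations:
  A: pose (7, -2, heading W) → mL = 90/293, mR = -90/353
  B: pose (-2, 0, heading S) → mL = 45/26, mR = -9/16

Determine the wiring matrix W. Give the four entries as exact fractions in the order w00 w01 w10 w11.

obs A: pose=(7,-2,W) → sL=90/353, sR=90/293, mL=90/293, mR=-90/353
obs B: pose=(-2,0,S) → sL=9/16, sR=45/26, mL=45/26, mR=-9/16
sensor matrix S = [[90/353, 90/293], [9/16, 45/26]]; det S = 2888055/10756616
solve [mL_A; mL_B] = S·[w00; w01] and [mR_A; mR_B] = S·[w10; w11]:
  w00 = 0, w01 = 1, w10 = -1, w11 = 0

0 1 -1 0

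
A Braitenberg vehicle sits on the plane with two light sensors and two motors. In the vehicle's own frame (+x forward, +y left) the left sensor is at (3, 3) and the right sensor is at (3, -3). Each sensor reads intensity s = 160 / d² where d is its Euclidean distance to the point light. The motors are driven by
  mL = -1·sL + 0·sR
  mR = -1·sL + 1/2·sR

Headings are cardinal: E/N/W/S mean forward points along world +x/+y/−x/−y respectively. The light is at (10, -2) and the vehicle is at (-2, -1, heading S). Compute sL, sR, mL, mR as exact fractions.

32/17 160/229 -32/17 -5968/3893

left sensor world pos  = (1, -4); dL² = 85
right sensor world pos = (-5, -4); dR² = 229
sL = 160/85 = 32/17
sR = 160/229 = 160/229
mL = -1·sL + 0·sR = -32/17
mR = -1·sL + 1/2·sR = -5968/3893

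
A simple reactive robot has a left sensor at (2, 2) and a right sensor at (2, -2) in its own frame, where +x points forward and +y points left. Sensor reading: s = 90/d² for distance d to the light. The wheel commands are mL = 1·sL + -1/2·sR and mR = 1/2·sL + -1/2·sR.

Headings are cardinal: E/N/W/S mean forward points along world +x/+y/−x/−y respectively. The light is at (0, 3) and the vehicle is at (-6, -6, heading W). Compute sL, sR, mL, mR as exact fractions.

18/37 90/113 369/4181 -648/4181

left sensor world pos  = (-8, -8); dL² = 185
right sensor world pos = (-8, -4); dR² = 113
sL = 90/185 = 18/37
sR = 90/113 = 90/113
mL = 1·sL + -1/2·sR = 369/4181
mR = 1/2·sL + -1/2·sR = -648/4181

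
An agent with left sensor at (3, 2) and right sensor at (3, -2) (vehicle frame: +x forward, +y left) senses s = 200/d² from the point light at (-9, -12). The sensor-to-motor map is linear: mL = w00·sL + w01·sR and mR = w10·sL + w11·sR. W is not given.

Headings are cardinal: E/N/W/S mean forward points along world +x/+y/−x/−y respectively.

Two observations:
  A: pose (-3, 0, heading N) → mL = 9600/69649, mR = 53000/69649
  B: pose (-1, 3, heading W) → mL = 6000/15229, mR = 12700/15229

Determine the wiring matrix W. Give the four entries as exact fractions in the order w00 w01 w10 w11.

obs A: pose=(-3,0,N) → sL=200/241, sR=200/289, mL=9600/69649, mR=53000/69649
obs B: pose=(-1,3,W) → sL=100/97, sR=100/157, mL=6000/15229, mR=12700/15229
sensor matrix S = [[200/241, 200/289], [100/97, 100/157]]; det S = -196080000/1060684621
solve [mL_A; mL_B] = S·[w00; w01] and [mR_A; mR_B] = S·[w10; w11]:
  w00 = 1, w01 = -1, w10 = 1/2, w11 = 1/2

1 -1 1/2 1/2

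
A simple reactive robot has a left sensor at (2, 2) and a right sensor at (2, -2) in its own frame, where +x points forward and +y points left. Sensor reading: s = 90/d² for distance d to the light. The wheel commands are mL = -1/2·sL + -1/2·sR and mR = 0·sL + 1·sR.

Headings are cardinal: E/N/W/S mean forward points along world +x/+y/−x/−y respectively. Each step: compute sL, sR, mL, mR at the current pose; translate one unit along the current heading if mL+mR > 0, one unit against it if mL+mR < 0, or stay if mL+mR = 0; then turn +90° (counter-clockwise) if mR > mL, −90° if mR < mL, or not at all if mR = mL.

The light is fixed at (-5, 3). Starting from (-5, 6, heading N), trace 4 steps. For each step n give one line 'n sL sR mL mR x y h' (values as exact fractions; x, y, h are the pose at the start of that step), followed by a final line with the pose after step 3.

0 90/29 90/29 -90/29 90/29 -5 6 N
1 18 90/29 -306/29 90/29 -5 6 W
2 9 45 -27 45 -4 6 S
3 18/5 10 -34/5 10 -4 5 E
final -3 5 N

n=0: pose=(-5,6,N); sL=90/29, sR=90/29; mL=-90/29, mR=90/29; mL+mR=0 → advance +0; mR−mL=180/29 → turn +1·90°
n=1: pose=(-5,6,W); sL=18, sR=90/29; mL=-306/29, mR=90/29; mL+mR=-216/29 → advance -1; mR−mL=396/29 → turn +1·90°
n=2: pose=(-4,6,S); sL=9, sR=45; mL=-27, mR=45; mL+mR=18 → advance +1; mR−mL=72 → turn +1·90°
n=3: pose=(-4,5,E); sL=18/5, sR=10; mL=-34/5, mR=10; mL+mR=16/5 → advance +1; mR−mL=84/5 → turn +1·90°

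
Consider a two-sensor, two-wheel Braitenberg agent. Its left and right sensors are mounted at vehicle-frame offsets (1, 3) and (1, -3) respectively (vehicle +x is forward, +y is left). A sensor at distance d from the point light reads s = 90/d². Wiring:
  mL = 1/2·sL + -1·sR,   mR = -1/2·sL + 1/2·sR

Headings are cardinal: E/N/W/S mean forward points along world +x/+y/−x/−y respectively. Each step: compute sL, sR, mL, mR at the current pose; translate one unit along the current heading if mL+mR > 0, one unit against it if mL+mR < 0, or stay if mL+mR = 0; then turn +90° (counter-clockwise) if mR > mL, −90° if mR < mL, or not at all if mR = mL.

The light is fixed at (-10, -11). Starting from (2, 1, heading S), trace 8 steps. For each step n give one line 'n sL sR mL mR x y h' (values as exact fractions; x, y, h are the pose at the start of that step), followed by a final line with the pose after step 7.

0 45/173 45/101 -11025/34946 1620/17473 2 1 S
1 18/85 90/269 -5229/22865 1404/22865 2 2 E
2 9/26 45/196 -36/637 -297/5096 1 2 N
3 10/41 2/5 -57/205 16/205 1 1 E
4 45/109 45/169 -2205/36842 -1350/18421 0 1 N
5 90/317 18/37 -4041/11729 1188/11729 0 0 E
6 1/2 5/16 -1/16 -3/32 -1 0 N
7 90/269 90/149 -17505/40081 5400/40081 -1 -1 E
final -2 -1 N

n=0: pose=(2,1,S); sL=45/173, sR=45/101; mL=-11025/34946, mR=1620/17473; mL+mR=-45/202 → advance -1; mR−mL=14265/34946 → turn +1·90°
n=1: pose=(2,2,E); sL=18/85, sR=90/269; mL=-5229/22865, mR=1404/22865; mL+mR=-45/269 → advance -1; mR−mL=6633/22865 → turn +1·90°
n=2: pose=(1,2,N); sL=9/26, sR=45/196; mL=-36/637, mR=-297/5096; mL+mR=-45/392 → advance -1; mR−mL=-9/5096 → turn -1·90°
n=3: pose=(1,1,E); sL=10/41, sR=2/5; mL=-57/205, mR=16/205; mL+mR=-1/5 → advance -1; mR−mL=73/205 → turn +1·90°
n=4: pose=(0,1,N); sL=45/109, sR=45/169; mL=-2205/36842, mR=-1350/18421; mL+mR=-45/338 → advance -1; mR−mL=-495/36842 → turn -1·90°
n=5: pose=(0,0,E); sL=90/317, sR=18/37; mL=-4041/11729, mR=1188/11729; mL+mR=-9/37 → advance -1; mR−mL=5229/11729 → turn +1·90°
n=6: pose=(-1,0,N); sL=1/2, sR=5/16; mL=-1/16, mR=-3/32; mL+mR=-5/32 → advance -1; mR−mL=-1/32 → turn -1·90°
n=7: pose=(-1,-1,E); sL=90/269, sR=90/149; mL=-17505/40081, mR=5400/40081; mL+mR=-45/149 → advance -1; mR−mL=22905/40081 → turn +1·90°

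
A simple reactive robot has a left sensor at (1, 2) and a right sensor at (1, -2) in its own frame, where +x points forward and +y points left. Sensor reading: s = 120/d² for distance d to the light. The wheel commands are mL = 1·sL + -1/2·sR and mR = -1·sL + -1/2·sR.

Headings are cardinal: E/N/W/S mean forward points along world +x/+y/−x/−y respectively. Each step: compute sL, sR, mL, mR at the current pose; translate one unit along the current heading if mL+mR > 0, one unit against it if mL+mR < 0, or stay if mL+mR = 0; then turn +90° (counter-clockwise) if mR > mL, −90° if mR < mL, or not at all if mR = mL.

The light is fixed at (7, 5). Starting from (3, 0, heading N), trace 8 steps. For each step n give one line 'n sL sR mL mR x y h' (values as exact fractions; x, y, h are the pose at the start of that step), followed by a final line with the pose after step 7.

0 30/13 6 -9/13 -69/13 3 0 N
1 24/5 120/73 1452/365 -2052/365 3 -1 E
2 60/29 60/49 2070/1421 -3810/1421 2 -1 S
3 24/17 8/3 4/51 -140/51 2 0 W
4 30/13 6 -9/13 -69/13 3 0 N
5 24/5 120/73 1452/365 -2052/365 3 -1 E
6 60/29 60/49 2070/1421 -3810/1421 2 -1 S
7 24/17 8/3 4/51 -140/51 2 0 W
final 3 0 N

n=0: pose=(3,0,N); sL=30/13, sR=6; mL=-9/13, mR=-69/13; mL+mR=-6 → advance -1; mR−mL=-60/13 → turn -1·90°
n=1: pose=(3,-1,E); sL=24/5, sR=120/73; mL=1452/365, mR=-2052/365; mL+mR=-120/73 → advance -1; mR−mL=-48/5 → turn -1·90°
n=2: pose=(2,-1,S); sL=60/29, sR=60/49; mL=2070/1421, mR=-3810/1421; mL+mR=-60/49 → advance -1; mR−mL=-120/29 → turn -1·90°
n=3: pose=(2,0,W); sL=24/17, sR=8/3; mL=4/51, mR=-140/51; mL+mR=-8/3 → advance -1; mR−mL=-48/17 → turn -1·90°
n=4: pose=(3,0,N); sL=30/13, sR=6; mL=-9/13, mR=-69/13; mL+mR=-6 → advance -1; mR−mL=-60/13 → turn -1·90°
n=5: pose=(3,-1,E); sL=24/5, sR=120/73; mL=1452/365, mR=-2052/365; mL+mR=-120/73 → advance -1; mR−mL=-48/5 → turn -1·90°
n=6: pose=(2,-1,S); sL=60/29, sR=60/49; mL=2070/1421, mR=-3810/1421; mL+mR=-60/49 → advance -1; mR−mL=-120/29 → turn -1·90°
n=7: pose=(2,0,W); sL=24/17, sR=8/3; mL=4/51, mR=-140/51; mL+mR=-8/3 → advance -1; mR−mL=-48/17 → turn -1·90°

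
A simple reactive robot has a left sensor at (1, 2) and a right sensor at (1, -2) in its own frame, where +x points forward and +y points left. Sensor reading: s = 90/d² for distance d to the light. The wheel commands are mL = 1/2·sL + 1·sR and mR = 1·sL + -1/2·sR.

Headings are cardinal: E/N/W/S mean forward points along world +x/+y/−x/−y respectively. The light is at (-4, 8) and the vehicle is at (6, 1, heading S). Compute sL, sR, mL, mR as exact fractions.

left sensor world pos  = (8, 0); dL² = 208
right sensor world pos = (4, 0); dR² = 128
sL = 90/208 = 45/104
sR = 90/128 = 45/64
mL = 1/2·sL + 1·sR = 765/832
mR = 1·sL + -1/2·sR = 135/1664

45/104 45/64 765/832 135/1664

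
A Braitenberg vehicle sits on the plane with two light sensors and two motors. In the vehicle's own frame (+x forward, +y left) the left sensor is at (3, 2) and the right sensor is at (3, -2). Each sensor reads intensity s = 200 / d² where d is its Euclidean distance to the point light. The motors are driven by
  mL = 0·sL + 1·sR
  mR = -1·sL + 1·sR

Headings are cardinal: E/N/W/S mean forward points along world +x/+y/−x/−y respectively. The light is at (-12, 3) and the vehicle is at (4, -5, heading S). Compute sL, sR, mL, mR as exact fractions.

40/89 200/317 200/317 5120/28213

left sensor world pos  = (6, -8); dL² = 445
right sensor world pos = (2, -8); dR² = 317
sL = 200/445 = 40/89
sR = 200/317 = 200/317
mL = 0·sL + 1·sR = 200/317
mR = -1·sL + 1·sR = 5120/28213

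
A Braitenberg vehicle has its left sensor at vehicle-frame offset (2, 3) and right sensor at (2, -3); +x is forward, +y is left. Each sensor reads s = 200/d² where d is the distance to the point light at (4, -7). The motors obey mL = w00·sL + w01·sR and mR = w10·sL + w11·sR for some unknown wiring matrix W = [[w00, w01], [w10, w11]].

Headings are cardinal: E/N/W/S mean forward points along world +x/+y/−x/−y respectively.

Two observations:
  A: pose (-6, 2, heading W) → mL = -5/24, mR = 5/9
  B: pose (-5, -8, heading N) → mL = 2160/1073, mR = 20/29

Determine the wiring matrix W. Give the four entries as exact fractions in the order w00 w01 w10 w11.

-1/2 1/2 1/2 0

obs A: pose=(-6,2,W) → sL=10/9, sR=25/36, mL=-5/24, mR=5/9
obs B: pose=(-5,-8,N) → sL=40/29, sR=200/37, mL=2160/1073, mR=20/29
sensor matrix S = [[10/9, 25/36], [40/29, 200/37]]; det S = 16250/3219
solve [mL_A; mL_B] = S·[w00; w01] and [mR_A; mR_B] = S·[w10; w11]:
  w00 = -1/2, w01 = 1/2, w10 = 1/2, w11 = 0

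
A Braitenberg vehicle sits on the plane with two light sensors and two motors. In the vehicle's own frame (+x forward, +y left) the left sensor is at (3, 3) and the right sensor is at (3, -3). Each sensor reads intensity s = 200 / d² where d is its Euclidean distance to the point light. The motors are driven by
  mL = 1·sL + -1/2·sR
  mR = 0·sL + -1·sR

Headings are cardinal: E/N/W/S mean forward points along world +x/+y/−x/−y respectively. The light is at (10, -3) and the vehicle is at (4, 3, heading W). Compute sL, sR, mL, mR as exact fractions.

20/9 100/81 130/81 -100/81

left sensor world pos  = (1, 0); dL² = 90
right sensor world pos = (1, 6); dR² = 162
sL = 200/90 = 20/9
sR = 200/162 = 100/81
mL = 1·sL + -1/2·sR = 130/81
mR = 0·sL + -1·sR = -100/81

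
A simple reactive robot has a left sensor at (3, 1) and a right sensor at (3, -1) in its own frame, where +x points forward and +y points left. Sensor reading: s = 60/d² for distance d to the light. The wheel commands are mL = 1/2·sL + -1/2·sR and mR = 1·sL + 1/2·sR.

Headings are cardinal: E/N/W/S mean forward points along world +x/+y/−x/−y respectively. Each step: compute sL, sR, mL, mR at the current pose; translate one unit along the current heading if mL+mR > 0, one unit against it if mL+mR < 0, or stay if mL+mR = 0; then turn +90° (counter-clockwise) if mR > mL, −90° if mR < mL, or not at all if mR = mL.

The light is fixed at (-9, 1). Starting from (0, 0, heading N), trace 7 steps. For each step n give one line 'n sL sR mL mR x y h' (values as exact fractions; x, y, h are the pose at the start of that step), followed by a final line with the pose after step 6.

0 15/17 15/26 135/884 1035/884 0 0 N
1 60/37 60/37 0 90/37 0 1 W
2 2/3 30/29 -16/87 103/87 -1 1 S
3 60/121 12/25 24/3025 2226/3025 -1 0 E
4 15/17 15/26 135/884 1035/884 0 0 N
5 60/37 60/37 0 90/37 0 1 W
6 2/3 30/29 -16/87 103/87 -1 1 S
final -1 0 E

n=0: pose=(0,0,N); sL=15/17, sR=15/26; mL=135/884, mR=1035/884; mL+mR=45/34 → advance +1; mR−mL=225/221 → turn +1·90°
n=1: pose=(0,1,W); sL=60/37, sR=60/37; mL=0, mR=90/37; mL+mR=90/37 → advance +1; mR−mL=90/37 → turn +1·90°
n=2: pose=(-1,1,S); sL=2/3, sR=30/29; mL=-16/87, mR=103/87; mL+mR=1 → advance +1; mR−mL=119/87 → turn +1·90°
n=3: pose=(-1,0,E); sL=60/121, sR=12/25; mL=24/3025, mR=2226/3025; mL+mR=90/121 → advance +1; mR−mL=2202/3025 → turn +1·90°
n=4: pose=(0,0,N); sL=15/17, sR=15/26; mL=135/884, mR=1035/884; mL+mR=45/34 → advance +1; mR−mL=225/221 → turn +1·90°
n=5: pose=(0,1,W); sL=60/37, sR=60/37; mL=0, mR=90/37; mL+mR=90/37 → advance +1; mR−mL=90/37 → turn +1·90°
n=6: pose=(-1,1,S); sL=2/3, sR=30/29; mL=-16/87, mR=103/87; mL+mR=1 → advance +1; mR−mL=119/87 → turn +1·90°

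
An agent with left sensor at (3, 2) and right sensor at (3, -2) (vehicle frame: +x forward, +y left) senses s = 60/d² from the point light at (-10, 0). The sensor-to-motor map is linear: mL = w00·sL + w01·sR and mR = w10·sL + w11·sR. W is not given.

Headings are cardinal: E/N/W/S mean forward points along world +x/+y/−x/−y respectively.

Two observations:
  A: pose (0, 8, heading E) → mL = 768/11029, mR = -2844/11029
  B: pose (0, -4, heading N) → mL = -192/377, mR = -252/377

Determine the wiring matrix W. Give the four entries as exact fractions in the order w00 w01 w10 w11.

obs A: pose=(0,8,E) → sL=60/269, sR=12/41, mL=768/11029, mR=-2844/11029
obs B: pose=(0,-4,N) → sL=12/13, sR=12/29, mL=-192/377, mR=-252/377
sensor matrix S = [[60/269, 12/41], [12/13, 12/29]]; det S = -739584/4157933
solve [mL_A; mL_B] = S·[w00; w01] and [mR_A; mR_B] = S·[w10; w11]:
  w00 = -1, w01 = 1, w10 = -1/2, w11 = -1/2

-1 1 -1/2 -1/2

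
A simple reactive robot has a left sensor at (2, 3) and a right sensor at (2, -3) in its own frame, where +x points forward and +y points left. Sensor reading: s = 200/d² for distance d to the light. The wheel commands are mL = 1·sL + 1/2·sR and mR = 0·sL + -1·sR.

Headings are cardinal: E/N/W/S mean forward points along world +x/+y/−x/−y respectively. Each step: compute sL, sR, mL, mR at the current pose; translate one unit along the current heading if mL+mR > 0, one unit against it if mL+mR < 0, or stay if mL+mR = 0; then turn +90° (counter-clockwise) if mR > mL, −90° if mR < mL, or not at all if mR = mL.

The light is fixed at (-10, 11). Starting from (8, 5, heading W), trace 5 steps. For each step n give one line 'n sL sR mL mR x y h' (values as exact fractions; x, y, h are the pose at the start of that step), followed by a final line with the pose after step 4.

0 200/337 40/53 17340/17861 -40/53 8 5 W
1 50/53 25/52 6525/5512 -25/52 7 5 N
2 40/73 8/17 972/1241 -8/17 7 6 E
3 20/49 100/137 5190/6713 -100/137 8 6 S
4 200/337 40/53 17340/17861 -40/53 8 5 W
final 7 5 N

n=0: pose=(8,5,W); sL=200/337, sR=40/53; mL=17340/17861, mR=-40/53; mL+mR=3860/17861 → advance +1; mR−mL=-30820/17861 → turn -1·90°
n=1: pose=(7,5,N); sL=50/53, sR=25/52; mL=6525/5512, mR=-25/52; mL+mR=3875/5512 → advance +1; mR−mL=-9175/5512 → turn -1·90°
n=2: pose=(7,6,E); sL=40/73, sR=8/17; mL=972/1241, mR=-8/17; mL+mR=388/1241 → advance +1; mR−mL=-1556/1241 → turn -1·90°
n=3: pose=(8,6,S); sL=20/49, sR=100/137; mL=5190/6713, mR=-100/137; mL+mR=290/6713 → advance +1; mR−mL=-10090/6713 → turn -1·90°
n=4: pose=(8,5,W); sL=200/337, sR=40/53; mL=17340/17861, mR=-40/53; mL+mR=3860/17861 → advance +1; mR−mL=-30820/17861 → turn -1·90°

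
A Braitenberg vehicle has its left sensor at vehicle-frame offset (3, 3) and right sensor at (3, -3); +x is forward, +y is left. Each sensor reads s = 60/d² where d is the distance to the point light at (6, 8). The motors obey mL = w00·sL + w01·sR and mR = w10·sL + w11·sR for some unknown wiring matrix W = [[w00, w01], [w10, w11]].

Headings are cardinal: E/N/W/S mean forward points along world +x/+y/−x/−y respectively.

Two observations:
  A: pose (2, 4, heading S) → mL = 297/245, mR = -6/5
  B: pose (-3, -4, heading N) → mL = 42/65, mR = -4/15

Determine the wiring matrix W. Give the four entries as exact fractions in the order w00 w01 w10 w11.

obs A: pose=(2,4,S) → sL=6/5, sR=30/49, mL=297/245, mR=-6/5
obs B: pose=(-3,-4,N) → sL=4/15, sR=20/39, mL=42/65, mR=-4/15
sensor matrix S = [[6/5, 30/49], [4/15, 20/39]]; det S = 288/637
solve [mL_A; mL_B] = S·[w00; w01] and [mR_A; mR_B] = S·[w10; w11]:
  w00 = 1/2, w01 = 1, w10 = -1, w11 = 0

1/2 1 -1 0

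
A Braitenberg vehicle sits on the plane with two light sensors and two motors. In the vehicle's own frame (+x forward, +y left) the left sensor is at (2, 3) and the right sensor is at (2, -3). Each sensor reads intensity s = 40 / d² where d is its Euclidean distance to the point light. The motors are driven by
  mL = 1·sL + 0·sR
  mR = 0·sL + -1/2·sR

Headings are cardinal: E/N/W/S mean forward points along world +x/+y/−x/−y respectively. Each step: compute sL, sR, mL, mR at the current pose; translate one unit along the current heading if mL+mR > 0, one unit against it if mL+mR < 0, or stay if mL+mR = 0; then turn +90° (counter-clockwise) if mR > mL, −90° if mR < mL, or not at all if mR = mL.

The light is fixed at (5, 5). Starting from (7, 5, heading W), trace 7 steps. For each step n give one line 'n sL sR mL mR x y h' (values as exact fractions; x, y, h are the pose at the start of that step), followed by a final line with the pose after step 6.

0 40/9 40/9 40/9 -20/9 7 5 W
1 5 2 5 -1 6 5 N
2 8/5 40/13 8/5 -20/13 6 6 E
3 20/13 20 20/13 -10 7 6 S
4 40 8/5 40 -4/5 7 7 W
5 2 5/4 2 -5/8 6 7 N
6 8/9 40/9 8/9 -20/9 6 8 E
final 5 8 S

n=0: pose=(7,5,W); sL=40/9, sR=40/9; mL=40/9, mR=-20/9; mL+mR=20/9 → advance +1; mR−mL=-20/3 → turn -1·90°
n=1: pose=(6,5,N); sL=5, sR=2; mL=5, mR=-1; mL+mR=4 → advance +1; mR−mL=-6 → turn -1·90°
n=2: pose=(6,6,E); sL=8/5, sR=40/13; mL=8/5, mR=-20/13; mL+mR=4/65 → advance +1; mR−mL=-204/65 → turn -1·90°
n=3: pose=(7,6,S); sL=20/13, sR=20; mL=20/13, mR=-10; mL+mR=-110/13 → advance -1; mR−mL=-150/13 → turn -1·90°
n=4: pose=(7,7,W); sL=40, sR=8/5; mL=40, mR=-4/5; mL+mR=196/5 → advance +1; mR−mL=-204/5 → turn -1·90°
n=5: pose=(6,7,N); sL=2, sR=5/4; mL=2, mR=-5/8; mL+mR=11/8 → advance +1; mR−mL=-21/8 → turn -1·90°
n=6: pose=(6,8,E); sL=8/9, sR=40/9; mL=8/9, mR=-20/9; mL+mR=-4/3 → advance -1; mR−mL=-28/9 → turn -1·90°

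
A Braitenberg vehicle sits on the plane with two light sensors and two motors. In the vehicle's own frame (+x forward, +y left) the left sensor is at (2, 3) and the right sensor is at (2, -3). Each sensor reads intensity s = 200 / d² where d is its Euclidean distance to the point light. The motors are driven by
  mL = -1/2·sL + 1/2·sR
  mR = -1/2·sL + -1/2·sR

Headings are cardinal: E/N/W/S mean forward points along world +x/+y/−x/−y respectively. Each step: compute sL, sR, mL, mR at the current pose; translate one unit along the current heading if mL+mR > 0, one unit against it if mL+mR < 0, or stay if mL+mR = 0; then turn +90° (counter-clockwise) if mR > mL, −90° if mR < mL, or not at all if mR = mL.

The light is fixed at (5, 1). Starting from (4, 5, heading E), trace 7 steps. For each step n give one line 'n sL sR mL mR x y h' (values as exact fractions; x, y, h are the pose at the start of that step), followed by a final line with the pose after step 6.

n=0: pose=(4,5,E); sL=4, sR=100; mL=48, mR=-52; mL+mR=-4 → advance -1; mR−mL=-100 → turn -1·90°
n=1: pose=(3,5,S); sL=40, sR=200/29; mL=-480/29, mR=-680/29; mL+mR=-40 → advance -1; mR−mL=-200/29 → turn -1·90°
n=2: pose=(3,6,W); sL=10, sR=5/2; mL=-15/4, mR=-25/4; mL+mR=-10 → advance -1; mR−mL=-5/2 → turn -1·90°
n=3: pose=(4,6,N); sL=40/13, sR=200/53; mL=240/689, mR=-2360/689; mL+mR=-40/13 → advance -1; mR−mL=-200/53 → turn -1·90°
n=4: pose=(4,5,E); sL=4, sR=100; mL=48, mR=-52; mL+mR=-4 → advance -1; mR−mL=-100 → turn -1·90°
n=5: pose=(3,5,S); sL=40, sR=200/29; mL=-480/29, mR=-680/29; mL+mR=-40 → advance -1; mR−mL=-200/29 → turn -1·90°
n=6: pose=(3,6,W); sL=10, sR=5/2; mL=-15/4, mR=-25/4; mL+mR=-10 → advance -1; mR−mL=-5/2 → turn -1·90°

0 4 100 48 -52 4 5 E
1 40 200/29 -480/29 -680/29 3 5 S
2 10 5/2 -15/4 -25/4 3 6 W
3 40/13 200/53 240/689 -2360/689 4 6 N
4 4 100 48 -52 4 5 E
5 40 200/29 -480/29 -680/29 3 5 S
6 10 5/2 -15/4 -25/4 3 6 W
final 4 6 N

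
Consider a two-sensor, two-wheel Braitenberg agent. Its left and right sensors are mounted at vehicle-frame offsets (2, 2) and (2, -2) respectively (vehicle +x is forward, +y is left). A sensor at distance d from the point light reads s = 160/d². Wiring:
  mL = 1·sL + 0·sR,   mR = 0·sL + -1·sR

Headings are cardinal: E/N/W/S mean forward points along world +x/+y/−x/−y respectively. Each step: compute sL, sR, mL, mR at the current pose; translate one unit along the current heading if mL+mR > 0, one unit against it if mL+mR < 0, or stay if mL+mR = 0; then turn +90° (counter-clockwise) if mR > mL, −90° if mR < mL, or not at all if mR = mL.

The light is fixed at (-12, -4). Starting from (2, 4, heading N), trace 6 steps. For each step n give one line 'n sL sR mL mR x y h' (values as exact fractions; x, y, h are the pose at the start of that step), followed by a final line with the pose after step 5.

0 40/61 40/89 40/61 -40/89 2 4 N
1 160/377 32/61 160/377 -32/61 2 5 E
2 80/137 16/17 80/137 -16/17 1 5 S
3 32/37 32/53 32/37 -32/53 1 6 W
4 40/61 8/17 40/61 -8/17 0 6 N
5 32/73 160/277 32/73 -160/277 0 7 E
final -1 7 S

n=0: pose=(2,4,N); sL=40/61, sR=40/89; mL=40/61, mR=-40/89; mL+mR=1120/5429 → advance +1; mR−mL=-6000/5429 → turn -1·90°
n=1: pose=(2,5,E); sL=160/377, sR=32/61; mL=160/377, mR=-32/61; mL+mR=-2304/22997 → advance -1; mR−mL=-21824/22997 → turn -1·90°
n=2: pose=(1,5,S); sL=80/137, sR=16/17; mL=80/137, mR=-16/17; mL+mR=-832/2329 → advance -1; mR−mL=-3552/2329 → turn -1·90°
n=3: pose=(1,6,W); sL=32/37, sR=32/53; mL=32/37, mR=-32/53; mL+mR=512/1961 → advance +1; mR−mL=-2880/1961 → turn -1·90°
n=4: pose=(0,6,N); sL=40/61, sR=8/17; mL=40/61, mR=-8/17; mL+mR=192/1037 → advance +1; mR−mL=-1168/1037 → turn -1·90°
n=5: pose=(0,7,E); sL=32/73, sR=160/277; mL=32/73, mR=-160/277; mL+mR=-2816/20221 → advance -1; mR−mL=-20544/20221 → turn -1·90°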